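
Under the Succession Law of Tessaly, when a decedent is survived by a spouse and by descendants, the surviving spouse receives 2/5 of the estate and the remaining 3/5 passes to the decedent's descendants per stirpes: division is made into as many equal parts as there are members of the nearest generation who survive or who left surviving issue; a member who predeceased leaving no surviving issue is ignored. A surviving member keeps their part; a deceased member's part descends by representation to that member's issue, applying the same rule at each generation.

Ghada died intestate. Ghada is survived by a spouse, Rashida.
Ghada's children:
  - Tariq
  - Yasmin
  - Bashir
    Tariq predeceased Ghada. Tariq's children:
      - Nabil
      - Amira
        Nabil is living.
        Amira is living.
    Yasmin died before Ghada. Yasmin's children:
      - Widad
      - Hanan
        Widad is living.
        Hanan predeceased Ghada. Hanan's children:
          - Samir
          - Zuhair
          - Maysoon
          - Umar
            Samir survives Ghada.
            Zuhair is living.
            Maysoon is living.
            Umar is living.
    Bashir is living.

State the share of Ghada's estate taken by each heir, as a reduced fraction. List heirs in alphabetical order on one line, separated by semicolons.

Rashida, as surviving spouse, takes 2/5.
The remaining 3/5 passes to Ghada's descendants per stirpes.
The 3/5 is divided into 3 equal shares of 1/5 among Tariq, Yasmin, Bashir.
Tariq predeceased; the 1/5 allotted to Tariq's branch passes to Tariq's issue by representation.
The 1/5 is divided into 2 equal shares of 1/10 among Nabil, Amira.
Nabil is living and takes 1/10.
Amira is living and takes 1/10.
Yasmin predeceased; the 1/5 allotted to Yasmin's branch passes to Yasmin's issue by representation.
The 1/5 is divided into 2 equal shares of 1/10 among Widad, Hanan.
Widad is living and takes 1/10.
Hanan predeceased; the 1/10 allotted to Hanan's branch passes to Hanan's issue by representation.
The 1/10 is divided into 4 equal shares of 1/40 among Samir, Zuhair, Maysoon, Umar.
Samir is living and takes 1/40.
Zuhair is living and takes 1/40.
Maysoon is living and takes 1/40.
Umar is living and takes 1/40.
Bashir is living and takes 1/5.

Amira 1/10; Bashir 1/5; Maysoon 1/40; Nabil 1/10; Rashida 2/5; Samir 1/40; Umar 1/40; Widad 1/10; Zuhair 1/40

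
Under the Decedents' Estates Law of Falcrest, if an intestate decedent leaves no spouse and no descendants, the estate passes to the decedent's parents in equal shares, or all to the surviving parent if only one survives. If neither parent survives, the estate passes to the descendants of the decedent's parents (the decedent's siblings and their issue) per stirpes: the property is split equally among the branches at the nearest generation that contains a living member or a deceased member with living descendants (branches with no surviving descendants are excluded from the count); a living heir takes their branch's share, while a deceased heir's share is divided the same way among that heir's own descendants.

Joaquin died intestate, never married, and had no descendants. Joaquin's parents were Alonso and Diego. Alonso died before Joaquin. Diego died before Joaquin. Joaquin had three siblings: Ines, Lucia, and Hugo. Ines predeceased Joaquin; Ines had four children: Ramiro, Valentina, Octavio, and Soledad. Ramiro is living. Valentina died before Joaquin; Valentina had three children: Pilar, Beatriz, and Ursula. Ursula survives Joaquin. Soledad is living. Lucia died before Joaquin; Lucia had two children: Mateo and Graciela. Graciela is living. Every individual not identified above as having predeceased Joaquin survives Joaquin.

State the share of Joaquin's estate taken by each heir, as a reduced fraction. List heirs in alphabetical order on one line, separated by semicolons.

Neither parent survives and there are no descendants, so the estate passes to Joaquin's siblings and their issue per stirpes.
The estate is divided into 3 equal shares of 1/3 among Ines, Lucia, Hugo.
Ines predeceased; the 1/3 allotted to Ines's branch passes to Ines's issue by representation.
The 1/3 is divided into 4 equal shares of 1/12 among Ramiro, Valentina, Octavio, Soledad.
Ramiro is living and takes 1/12.
Valentina predeceased; the 1/12 allotted to Valentina's branch passes to Valentina's issue by representation.
The 1/12 is divided into 3 equal shares of 1/36 among Pilar, Beatriz, Ursula.
Pilar is living and takes 1/36.
Beatriz is living and takes 1/36.
Ursula is living and takes 1/36.
Octavio is living and takes 1/12.
Soledad is living and takes 1/12.
Lucia predeceased; the 1/3 allotted to Lucia's branch passes to Lucia's issue by representation.
The 1/3 is divided into 2 equal shares of 1/6 among Mateo, Graciela.
Mateo is living and takes 1/6.
Graciela is living and takes 1/6.
Hugo is living and takes 1/3.

Beatriz 1/36; Graciela 1/6; Hugo 1/3; Mateo 1/6; Octavio 1/12; Pilar 1/36; Ramiro 1/12; Soledad 1/12; Ursula 1/36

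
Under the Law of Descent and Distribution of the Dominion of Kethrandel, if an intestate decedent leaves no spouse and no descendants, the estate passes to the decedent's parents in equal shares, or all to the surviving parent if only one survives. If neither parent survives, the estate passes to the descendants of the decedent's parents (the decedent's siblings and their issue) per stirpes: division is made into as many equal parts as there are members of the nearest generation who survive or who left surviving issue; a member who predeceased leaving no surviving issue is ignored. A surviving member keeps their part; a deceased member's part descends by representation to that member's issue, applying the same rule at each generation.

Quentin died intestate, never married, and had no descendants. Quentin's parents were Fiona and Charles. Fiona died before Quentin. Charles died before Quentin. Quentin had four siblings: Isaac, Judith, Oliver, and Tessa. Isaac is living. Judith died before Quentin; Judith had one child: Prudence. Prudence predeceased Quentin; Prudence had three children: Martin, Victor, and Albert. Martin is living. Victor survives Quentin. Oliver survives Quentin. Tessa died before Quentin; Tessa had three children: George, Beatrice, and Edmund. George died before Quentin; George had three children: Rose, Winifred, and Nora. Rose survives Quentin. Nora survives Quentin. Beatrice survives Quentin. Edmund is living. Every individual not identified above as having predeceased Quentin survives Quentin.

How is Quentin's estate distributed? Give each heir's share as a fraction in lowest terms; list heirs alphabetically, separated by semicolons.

Neither parent survives and there are no descendants, so the estate passes to Quentin's siblings and their issue per stirpes.
The estate is divided into 4 equal shares of 1/4 among Isaac, Judith, Oliver, Tessa.
Isaac is living and takes 1/4.
Judith predeceased; the 1/4 allotted to Judith's branch passes to Judith's issue by representation.
Prudence's line is the sole branch at this level, so the full 1/4 passes to Prudence's issue by representation.
The 1/4 is divided into 3 equal shares of 1/12 among Martin, Victor, Albert.
Martin is living and takes 1/12.
Victor is living and takes 1/12.
Albert is living and takes 1/12.
Oliver is living and takes 1/4.
Tessa predeceased; the 1/4 allotted to Tessa's branch passes to Tessa's issue by representation.
The 1/4 is divided into 3 equal shares of 1/12 among George, Beatrice, Edmund.
George predeceased; the 1/12 allotted to George's branch passes to George's issue by representation.
The 1/12 is divided into 3 equal shares of 1/36 among Rose, Winifred, Nora.
Rose is living and takes 1/36.
Winifred is living and takes 1/36.
Nora is living and takes 1/36.
Beatrice is living and takes 1/12.
Edmund is living and takes 1/12.

Albert 1/12; Beatrice 1/12; Edmund 1/12; Isaac 1/4; Martin 1/12; Nora 1/36; Oliver 1/4; Rose 1/36; Victor 1/12; Winifred 1/36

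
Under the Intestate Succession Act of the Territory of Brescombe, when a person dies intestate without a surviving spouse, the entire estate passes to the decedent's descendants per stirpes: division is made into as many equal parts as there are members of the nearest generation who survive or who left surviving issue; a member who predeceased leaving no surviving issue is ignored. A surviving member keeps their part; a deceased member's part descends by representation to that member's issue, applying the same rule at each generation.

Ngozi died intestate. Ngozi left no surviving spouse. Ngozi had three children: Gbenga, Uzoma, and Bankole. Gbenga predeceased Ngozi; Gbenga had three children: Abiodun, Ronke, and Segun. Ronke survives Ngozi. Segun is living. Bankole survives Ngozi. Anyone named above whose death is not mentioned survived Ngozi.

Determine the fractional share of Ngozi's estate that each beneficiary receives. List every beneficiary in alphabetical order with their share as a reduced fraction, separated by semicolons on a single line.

Abiodun 1/9; Bankole 1/3; Ronke 1/9; Segun 1/9; Uzoma 1/3

There is no surviving spouse, so the entire estate passes to Ngozi's descendants per stirpes.
The estate is divided into 3 equal shares of 1/3 among Gbenga, Uzoma, Bankole.
Gbenga predeceased; the 1/3 allotted to Gbenga's branch passes to Gbenga's issue by representation.
The 1/3 is divided into 3 equal shares of 1/9 among Abiodun, Ronke, Segun.
Abiodun is living and takes 1/9.
Ronke is living and takes 1/9.
Segun is living and takes 1/9.
Uzoma is living and takes 1/3.
Bankole is living and takes 1/3.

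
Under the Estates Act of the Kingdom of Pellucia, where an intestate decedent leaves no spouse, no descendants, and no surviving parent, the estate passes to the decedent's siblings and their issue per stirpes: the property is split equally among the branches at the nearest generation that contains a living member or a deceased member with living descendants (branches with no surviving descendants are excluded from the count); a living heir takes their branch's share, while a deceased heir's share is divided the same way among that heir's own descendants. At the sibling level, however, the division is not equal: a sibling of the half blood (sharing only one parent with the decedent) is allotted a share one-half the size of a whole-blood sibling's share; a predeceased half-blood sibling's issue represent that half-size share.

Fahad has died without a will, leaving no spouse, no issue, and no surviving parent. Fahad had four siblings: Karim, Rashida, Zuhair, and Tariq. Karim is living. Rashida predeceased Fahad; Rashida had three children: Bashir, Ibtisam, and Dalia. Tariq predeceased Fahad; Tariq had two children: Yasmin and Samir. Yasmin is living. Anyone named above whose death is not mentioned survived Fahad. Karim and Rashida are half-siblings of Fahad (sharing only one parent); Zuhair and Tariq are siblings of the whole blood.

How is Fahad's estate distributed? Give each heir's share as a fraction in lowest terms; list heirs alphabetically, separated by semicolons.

Bashir 1/18; Dalia 1/18; Ibtisam 1/18; Karim 1/6; Samir 1/6; Yasmin 1/6; Zuhair 1/3

No spouse, descendants, or parent survives, so the estate passes to Fahad's siblings per stirpes.
Half-blood siblings count for one-half the weight of whole-blood siblings at the initial division.
Dividing 1 in proportion to weights (total weight 3): Karim (weight 1/2) → 1/6; Rashida (weight 1/2) → 1/6; Zuhair (weight 1) → 1/3; Tariq (weight 1) → 1/3.
Karim is living and takes 1/6.
Rashida predeceased; the 1/6 allotted to Rashida's branch passes to Rashida's issue by representation.
The 1/6 is divided into 3 equal shares of 1/18 among Bashir, Ibtisam, Dalia.
Bashir is living and takes 1/18.
Ibtisam is living and takes 1/18.
Dalia is living and takes 1/18.
Zuhair is living and takes 1/3.
Tariq predeceased; the 1/3 allotted to Tariq's branch passes to Tariq's issue by representation.
The 1/3 is divided into 2 equal shares of 1/6 among Yasmin, Samir.
Yasmin is living and takes 1/6.
Samir is living and takes 1/6.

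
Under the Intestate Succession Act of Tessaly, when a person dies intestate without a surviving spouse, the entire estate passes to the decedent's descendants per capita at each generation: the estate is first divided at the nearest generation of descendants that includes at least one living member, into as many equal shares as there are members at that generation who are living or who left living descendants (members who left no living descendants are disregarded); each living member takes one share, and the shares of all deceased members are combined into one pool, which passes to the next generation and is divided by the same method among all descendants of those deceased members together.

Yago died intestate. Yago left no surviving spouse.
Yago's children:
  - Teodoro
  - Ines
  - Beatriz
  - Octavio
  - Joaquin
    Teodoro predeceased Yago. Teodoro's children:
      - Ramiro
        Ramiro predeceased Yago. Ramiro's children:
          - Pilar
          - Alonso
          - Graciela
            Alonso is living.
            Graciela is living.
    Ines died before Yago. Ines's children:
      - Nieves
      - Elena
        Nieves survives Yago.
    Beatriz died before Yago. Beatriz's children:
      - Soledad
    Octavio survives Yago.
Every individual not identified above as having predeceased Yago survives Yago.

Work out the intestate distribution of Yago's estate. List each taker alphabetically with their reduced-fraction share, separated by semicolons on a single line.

Alonso 1/20; Elena 3/20; Graciela 1/20; Joaquin 1/5; Nieves 3/20; Octavio 1/5; Pilar 1/20; Soledad 3/20

There is no surviving spouse, so the entire estate passes to Yago's descendants per capita at each generation.
At generation 1 (Teodoro, Ines, Beatriz, Octavio, Joaquin) there are 5 shares of (1)/5 = 1/5 each.
Living: Octavio and Joaquin — each takes 1/5.
Deceased: Teodoro, Ines, and Beatriz. Their combined 3/5 is pooled and carried to generation 2.
At generation 2 (Ramiro, Nieves, Elena, Soledad) there are 4 shares of (3/5)/4 = 3/20 each.
Living: Nieves, Elena, and Soledad — each takes 3/20.
Deceased: Ramiro. That 3/20 share is carried to generation 3.
At generation 3 (Pilar, Alonso, Graciela) there are 3 shares of (3/20)/3 = 1/20 each.
Living: Pilar, Alonso, and Graciela — each takes 1/20.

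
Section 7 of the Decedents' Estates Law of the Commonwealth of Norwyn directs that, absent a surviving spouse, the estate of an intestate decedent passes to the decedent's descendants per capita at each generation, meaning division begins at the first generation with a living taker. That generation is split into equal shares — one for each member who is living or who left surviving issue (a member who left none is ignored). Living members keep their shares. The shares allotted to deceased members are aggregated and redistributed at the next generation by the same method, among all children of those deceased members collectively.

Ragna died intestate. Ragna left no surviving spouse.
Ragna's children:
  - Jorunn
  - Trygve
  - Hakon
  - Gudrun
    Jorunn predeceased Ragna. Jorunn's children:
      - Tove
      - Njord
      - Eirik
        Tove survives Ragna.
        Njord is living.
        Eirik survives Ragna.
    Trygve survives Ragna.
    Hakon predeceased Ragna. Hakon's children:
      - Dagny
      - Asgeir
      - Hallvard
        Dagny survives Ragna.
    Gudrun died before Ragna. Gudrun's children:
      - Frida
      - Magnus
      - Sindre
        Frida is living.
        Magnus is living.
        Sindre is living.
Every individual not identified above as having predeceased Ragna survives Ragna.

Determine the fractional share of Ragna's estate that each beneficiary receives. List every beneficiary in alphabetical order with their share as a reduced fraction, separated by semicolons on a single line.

Asgeir 1/12; Dagny 1/12; Eirik 1/12; Frida 1/12; Hallvard 1/12; Magnus 1/12; Njord 1/12; Sindre 1/12; Tove 1/12; Trygve 1/4

There is no surviving spouse, so the entire estate passes to Ragna's descendants per capita at each generation.
At generation 1 (Jorunn, Trygve, Hakon, Gudrun) there are 4 shares of (1)/4 = 1/4 each.
Living: Trygve — each takes 1/4.
Deceased: Jorunn, Hakon, and Gudrun. Their combined 3/4 is pooled and carried to generation 2.
At generation 2 (Tove, Njord, Eirik, Dagny, Asgeir, Hallvard, Frida, Magnus, Sindre) there are 9 shares of (3/4)/9 = 1/12 each.
Living: Tove, Njord, Eirik, Dagny, Asgeir, Hallvard, Frida, Magnus, and Sindre — each takes 1/12.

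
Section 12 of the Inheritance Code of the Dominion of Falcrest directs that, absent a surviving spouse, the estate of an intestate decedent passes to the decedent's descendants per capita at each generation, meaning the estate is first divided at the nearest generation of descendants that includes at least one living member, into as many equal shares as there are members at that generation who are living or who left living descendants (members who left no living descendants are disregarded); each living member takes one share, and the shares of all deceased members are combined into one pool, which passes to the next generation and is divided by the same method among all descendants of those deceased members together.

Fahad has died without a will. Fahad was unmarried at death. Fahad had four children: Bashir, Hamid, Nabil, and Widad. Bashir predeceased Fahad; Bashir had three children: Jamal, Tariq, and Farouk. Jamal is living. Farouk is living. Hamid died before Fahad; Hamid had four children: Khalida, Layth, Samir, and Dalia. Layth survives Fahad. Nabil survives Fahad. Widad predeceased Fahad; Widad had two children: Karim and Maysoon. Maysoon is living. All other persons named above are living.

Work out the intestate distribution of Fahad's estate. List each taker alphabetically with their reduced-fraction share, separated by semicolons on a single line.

Dalia 1/12; Farouk 1/12; Jamal 1/12; Karim 1/12; Khalida 1/12; Layth 1/12; Maysoon 1/12; Nabil 1/4; Samir 1/12; Tariq 1/12

There is no surviving spouse, so the entire estate passes to Fahad's descendants per capita at each generation.
At generation 1 (Bashir, Hamid, Nabil, Widad) there are 4 shares of (1)/4 = 1/4 each.
Living: Nabil — each takes 1/4.
Deceased: Bashir, Hamid, and Widad. Their combined 3/4 is pooled and carried to generation 2.
At generation 2 (Jamal, Tariq, Farouk, Khalida, Layth, Samir, Dalia, Karim, Maysoon) there are 9 shares of (3/4)/9 = 1/12 each.
Living: Jamal, Tariq, Farouk, Khalida, Layth, Samir, Dalia, Karim, and Maysoon — each takes 1/12.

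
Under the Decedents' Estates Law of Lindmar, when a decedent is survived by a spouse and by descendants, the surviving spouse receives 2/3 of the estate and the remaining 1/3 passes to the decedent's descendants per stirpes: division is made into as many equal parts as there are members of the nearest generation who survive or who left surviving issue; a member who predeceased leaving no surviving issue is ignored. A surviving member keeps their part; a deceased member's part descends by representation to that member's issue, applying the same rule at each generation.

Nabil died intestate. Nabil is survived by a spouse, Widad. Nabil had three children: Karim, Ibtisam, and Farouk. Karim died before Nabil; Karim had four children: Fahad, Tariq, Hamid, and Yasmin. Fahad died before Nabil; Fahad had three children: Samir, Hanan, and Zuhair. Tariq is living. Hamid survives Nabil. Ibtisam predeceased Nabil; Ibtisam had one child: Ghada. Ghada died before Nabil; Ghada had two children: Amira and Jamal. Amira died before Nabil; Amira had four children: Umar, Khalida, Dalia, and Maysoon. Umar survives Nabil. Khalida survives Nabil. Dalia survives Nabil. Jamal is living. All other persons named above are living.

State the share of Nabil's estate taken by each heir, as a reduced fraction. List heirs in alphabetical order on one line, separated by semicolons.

Widad, as surviving spouse, takes 2/3.
The remaining 1/3 passes to Nabil's descendants per stirpes.
The 1/3 is divided into 3 equal shares of 1/9 among Karim, Ibtisam, Farouk.
Karim predeceased; the 1/9 allotted to Karim's branch passes to Karim's issue by representation.
The 1/9 is divided into 4 equal shares of 1/36 among Fahad, Tariq, Hamid, Yasmin.
Fahad predeceased; the 1/36 allotted to Fahad's branch passes to Fahad's issue by representation.
The 1/36 is divided into 3 equal shares of 1/108 among Samir, Hanan, Zuhair.
Samir is living and takes 1/108.
Hanan is living and takes 1/108.
Zuhair is living and takes 1/108.
Tariq is living and takes 1/36.
Hamid is living and takes 1/36.
Yasmin is living and takes 1/36.
Ibtisam predeceased; the 1/9 allotted to Ibtisam's branch passes to Ibtisam's issue by representation.
Ghada's line is the sole branch at this level, so the full 1/9 passes to Ghada's issue by representation.
The 1/9 is divided into 2 equal shares of 1/18 among Amira, Jamal.
Amira predeceased; the 1/18 allotted to Amira's branch passes to Amira's issue by representation.
The 1/18 is divided into 4 equal shares of 1/72 among Umar, Khalida, Dalia, Maysoon.
Umar is living and takes 1/72.
Khalida is living and takes 1/72.
Dalia is living and takes 1/72.
Maysoon is living and takes 1/72.
Jamal is living and takes 1/18.
Farouk is living and takes 1/9.

Dalia 1/72; Farouk 1/9; Hamid 1/36; Hanan 1/108; Jamal 1/18; Khalida 1/72; Maysoon 1/72; Samir 1/108; Tariq 1/36; Umar 1/72; Widad 2/3; Yasmin 1/36; Zuhair 1/108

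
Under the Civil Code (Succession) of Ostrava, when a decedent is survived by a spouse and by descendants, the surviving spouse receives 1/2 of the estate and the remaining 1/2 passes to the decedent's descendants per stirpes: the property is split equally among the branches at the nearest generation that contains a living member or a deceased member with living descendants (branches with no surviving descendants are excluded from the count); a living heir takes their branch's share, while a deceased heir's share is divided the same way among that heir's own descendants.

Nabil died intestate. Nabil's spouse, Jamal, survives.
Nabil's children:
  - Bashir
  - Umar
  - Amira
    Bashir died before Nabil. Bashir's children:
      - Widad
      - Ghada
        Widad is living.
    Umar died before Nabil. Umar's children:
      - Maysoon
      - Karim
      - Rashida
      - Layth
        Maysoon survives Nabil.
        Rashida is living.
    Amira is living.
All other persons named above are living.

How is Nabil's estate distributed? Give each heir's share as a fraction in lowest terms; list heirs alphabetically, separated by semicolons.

Jamal, as surviving spouse, takes 1/2.
The remaining 1/2 passes to Nabil's descendants per stirpes.
The 1/2 is divided into 3 equal shares of 1/6 among Bashir, Umar, Amira.
Bashir predeceased; the 1/6 allotted to Bashir's branch passes to Bashir's issue by representation.
The 1/6 is divided into 2 equal shares of 1/12 among Widad, Ghada.
Widad is living and takes 1/12.
Ghada is living and takes 1/12.
Umar predeceased; the 1/6 allotted to Umar's branch passes to Umar's issue by representation.
The 1/6 is divided into 4 equal shares of 1/24 among Maysoon, Karim, Rashida, Layth.
Maysoon is living and takes 1/24.
Karim is living and takes 1/24.
Rashida is living and takes 1/24.
Layth is living and takes 1/24.
Amira is living and takes 1/6.

Amira 1/6; Ghada 1/12; Jamal 1/2; Karim 1/24; Layth 1/24; Maysoon 1/24; Rashida 1/24; Widad 1/12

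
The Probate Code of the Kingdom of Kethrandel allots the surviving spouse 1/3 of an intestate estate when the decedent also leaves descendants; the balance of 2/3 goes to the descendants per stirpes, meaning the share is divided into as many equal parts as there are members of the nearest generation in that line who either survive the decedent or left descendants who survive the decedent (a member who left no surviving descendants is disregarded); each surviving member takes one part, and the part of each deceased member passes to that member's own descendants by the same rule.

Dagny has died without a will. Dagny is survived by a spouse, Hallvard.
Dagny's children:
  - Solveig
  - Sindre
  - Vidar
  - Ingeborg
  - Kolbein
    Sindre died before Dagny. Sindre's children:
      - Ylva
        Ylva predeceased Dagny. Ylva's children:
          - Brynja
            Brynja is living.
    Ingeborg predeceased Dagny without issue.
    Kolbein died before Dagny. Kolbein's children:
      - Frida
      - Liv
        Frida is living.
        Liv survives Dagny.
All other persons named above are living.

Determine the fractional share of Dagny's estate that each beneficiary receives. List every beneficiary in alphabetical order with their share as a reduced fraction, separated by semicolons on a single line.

Hallvard, as surviving spouse, takes 1/3.
The remaining 2/3 passes to Dagny's descendants per stirpes.
Ingeborg left no surviving issue, so that branch lapses and is disregarded.
The 2/3 is divided into 4 equal shares of 1/6 among Solveig, Sindre, Vidar, Kolbein.
Solveig is living and takes 1/6.
Sindre predeceased; the 1/6 allotted to Sindre's branch passes to Sindre's issue by representation.
Ylva's line is the sole branch at this level, so the full 1/6 passes to Ylva's issue by representation.
Brynja is the sole taker at this level and receives the full 1/6.
Vidar is living and takes 1/6.
Kolbein predeceased; the 1/6 allotted to Kolbein's branch passes to Kolbein's issue by representation.
The 1/6 is divided into 2 equal shares of 1/12 among Frida, Liv.
Frida is living and takes 1/12.
Liv is living and takes 1/12.

Brynja 1/6; Frida 1/12; Hallvard 1/3; Liv 1/12; Solveig 1/6; Vidar 1/6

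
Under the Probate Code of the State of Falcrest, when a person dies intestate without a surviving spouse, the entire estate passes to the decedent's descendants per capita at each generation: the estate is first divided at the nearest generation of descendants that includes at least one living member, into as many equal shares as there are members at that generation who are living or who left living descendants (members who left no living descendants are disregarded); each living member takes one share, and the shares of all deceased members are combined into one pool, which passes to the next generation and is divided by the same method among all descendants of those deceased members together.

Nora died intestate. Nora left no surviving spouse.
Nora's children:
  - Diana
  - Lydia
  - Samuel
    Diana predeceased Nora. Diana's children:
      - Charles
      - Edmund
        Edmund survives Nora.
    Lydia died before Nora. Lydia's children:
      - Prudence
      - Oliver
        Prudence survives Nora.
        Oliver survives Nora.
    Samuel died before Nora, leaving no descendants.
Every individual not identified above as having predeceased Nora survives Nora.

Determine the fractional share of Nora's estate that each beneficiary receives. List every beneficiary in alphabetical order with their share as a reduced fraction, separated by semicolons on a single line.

There is no surviving spouse, so the entire estate passes to Nora's descendants per capita at each generation.
No one at generation 1 (Diana, Lydia) is living; moving to the next generation.
At generation 2 (Charles, Edmund, Prudence, Oliver) there are 4 shares of (1)/4 = 1/4 each.
Living: Charles, Edmund, Prudence, and Oliver — each takes 1/4.

Charles 1/4; Edmund 1/4; Oliver 1/4; Prudence 1/4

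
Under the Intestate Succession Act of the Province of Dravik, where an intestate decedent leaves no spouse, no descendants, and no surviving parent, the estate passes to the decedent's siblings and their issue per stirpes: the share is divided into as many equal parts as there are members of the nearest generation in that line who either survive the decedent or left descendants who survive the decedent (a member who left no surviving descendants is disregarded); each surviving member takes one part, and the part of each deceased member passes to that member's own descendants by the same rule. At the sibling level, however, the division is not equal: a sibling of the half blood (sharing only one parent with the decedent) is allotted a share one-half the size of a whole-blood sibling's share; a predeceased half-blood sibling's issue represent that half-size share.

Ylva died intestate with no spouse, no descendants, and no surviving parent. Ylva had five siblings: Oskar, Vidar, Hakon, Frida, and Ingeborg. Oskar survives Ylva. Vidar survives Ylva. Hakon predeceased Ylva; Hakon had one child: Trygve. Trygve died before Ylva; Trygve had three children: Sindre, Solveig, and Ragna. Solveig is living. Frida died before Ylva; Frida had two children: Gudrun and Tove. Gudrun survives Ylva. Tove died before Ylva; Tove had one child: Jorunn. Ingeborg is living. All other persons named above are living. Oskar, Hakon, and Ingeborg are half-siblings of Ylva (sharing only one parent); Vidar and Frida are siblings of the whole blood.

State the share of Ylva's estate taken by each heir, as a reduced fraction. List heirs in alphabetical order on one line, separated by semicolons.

Gudrun 1/7; Ingeborg 1/7; Jorunn 1/7; Oskar 1/7; Ragna 1/21; Sindre 1/21; Solveig 1/21; Vidar 2/7

No spouse, descendants, or parent survives, so the estate passes to Ylva's siblings per stirpes.
Half-blood siblings count for one-half the weight of whole-blood siblings at the initial division.
Dividing 1 in proportion to weights (total weight 7/2): Oskar (weight 1/2) → 1/7; Vidar (weight 1) → 2/7; Hakon (weight 1/2) → 1/7; Frida (weight 1) → 2/7; Ingeborg (weight 1/2) → 1/7.
Oskar is living and takes 1/7.
Vidar is living and takes 2/7.
Hakon predeceased; the 1/7 allotted to Hakon's branch passes to Hakon's issue by representation.
Trygve's line is the sole branch at this level, so the full 1/7 passes to Trygve's issue by representation.
The 1/7 is divided into 3 equal shares of 1/21 among Sindre, Solveig, Ragna.
Sindre is living and takes 1/21.
Solveig is living and takes 1/21.
Ragna is living and takes 1/21.
Frida predeceased; the 2/7 allotted to Frida's branch passes to Frida's issue by representation.
The 2/7 is divided into 2 equal shares of 1/7 among Gudrun, Tove.
Gudrun is living and takes 1/7.
Tove predeceased; the 1/7 allotted to Tove's branch passes to Tove's issue by representation.
Jorunn is the sole taker at this level and receives the full 1/7.
Ingeborg is living and takes 1/7.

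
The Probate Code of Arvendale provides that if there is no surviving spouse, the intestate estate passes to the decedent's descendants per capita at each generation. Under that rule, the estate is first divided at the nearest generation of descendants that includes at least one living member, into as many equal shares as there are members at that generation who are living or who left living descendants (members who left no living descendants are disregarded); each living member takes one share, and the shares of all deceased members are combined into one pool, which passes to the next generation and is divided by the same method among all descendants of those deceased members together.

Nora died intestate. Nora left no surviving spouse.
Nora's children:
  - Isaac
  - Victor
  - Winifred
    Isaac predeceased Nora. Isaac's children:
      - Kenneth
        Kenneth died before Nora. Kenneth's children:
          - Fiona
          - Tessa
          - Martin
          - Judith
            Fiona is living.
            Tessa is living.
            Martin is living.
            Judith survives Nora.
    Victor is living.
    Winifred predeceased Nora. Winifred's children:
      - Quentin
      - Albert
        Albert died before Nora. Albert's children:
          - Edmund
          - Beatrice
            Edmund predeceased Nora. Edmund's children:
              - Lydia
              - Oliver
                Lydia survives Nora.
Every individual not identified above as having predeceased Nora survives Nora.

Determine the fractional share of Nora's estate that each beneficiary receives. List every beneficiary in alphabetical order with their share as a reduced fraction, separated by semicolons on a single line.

There is no surviving spouse, so the entire estate passes to Nora's descendants per capita at each generation.
At generation 1 (Isaac, Victor, Winifred) there are 3 shares of (1)/3 = 1/3 each.
Living: Victor — each takes 1/3.
Deceased: Isaac and Winifred. Their combined 2/3 is pooled and carried to generation 2.
At generation 2 (Kenneth, Quentin, Albert) there are 3 shares of (2/3)/3 = 2/9 each.
Living: Quentin — each takes 2/9.
Deceased: Kenneth and Albert. Their combined 4/9 is pooled and carried to generation 3.
At generation 3 (Fiona, Tessa, Martin, Judith, Edmund, Beatrice) there are 6 shares of (4/9)/6 = 2/27 each.
Living: Fiona, Tessa, Martin, Judith, and Beatrice — each takes 2/27.
Deceased: Edmund. That 2/27 share is carried to generation 4.
At generation 4 (Lydia, Oliver) there are 2 shares of (2/27)/2 = 1/27 each.
Living: Lydia and Oliver — each takes 1/27.

Beatrice 2/27; Fiona 2/27; Judith 2/27; Lydia 1/27; Martin 2/27; Oliver 1/27; Quentin 2/9; Tessa 2/27; Victor 1/3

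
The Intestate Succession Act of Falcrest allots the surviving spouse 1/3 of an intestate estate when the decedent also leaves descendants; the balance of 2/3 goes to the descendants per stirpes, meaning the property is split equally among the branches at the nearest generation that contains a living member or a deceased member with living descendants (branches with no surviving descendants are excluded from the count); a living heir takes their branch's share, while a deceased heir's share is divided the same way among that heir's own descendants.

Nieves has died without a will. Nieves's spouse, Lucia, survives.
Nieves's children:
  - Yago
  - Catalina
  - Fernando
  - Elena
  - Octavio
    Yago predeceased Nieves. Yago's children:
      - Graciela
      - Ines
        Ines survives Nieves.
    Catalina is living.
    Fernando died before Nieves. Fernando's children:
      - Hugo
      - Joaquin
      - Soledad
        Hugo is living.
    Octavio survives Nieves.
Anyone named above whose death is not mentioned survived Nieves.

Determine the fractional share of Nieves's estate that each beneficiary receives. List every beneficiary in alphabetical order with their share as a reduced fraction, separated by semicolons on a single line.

Catalina 2/15; Elena 2/15; Graciela 1/15; Hugo 2/45; Ines 1/15; Joaquin 2/45; Lucia 1/3; Octavio 2/15; Soledad 2/45

Lucia, as surviving spouse, takes 1/3.
The remaining 2/3 passes to Nieves's descendants per stirpes.
The 2/3 is divided into 5 equal shares of 2/15 among Yago, Catalina, Fernando, Elena, Octavio.
Yago predeceased; the 2/15 allotted to Yago's branch passes to Yago's issue by representation.
The 2/15 is divided into 2 equal shares of 1/15 among Graciela, Ines.
Graciela is living and takes 1/15.
Ines is living and takes 1/15.
Catalina is living and takes 2/15.
Fernando predeceased; the 2/15 allotted to Fernando's branch passes to Fernando's issue by representation.
The 2/15 is divided into 3 equal shares of 2/45 among Hugo, Joaquin, Soledad.
Hugo is living and takes 2/45.
Joaquin is living and takes 2/45.
Soledad is living and takes 2/45.
Elena is living and takes 2/15.
Octavio is living and takes 2/15.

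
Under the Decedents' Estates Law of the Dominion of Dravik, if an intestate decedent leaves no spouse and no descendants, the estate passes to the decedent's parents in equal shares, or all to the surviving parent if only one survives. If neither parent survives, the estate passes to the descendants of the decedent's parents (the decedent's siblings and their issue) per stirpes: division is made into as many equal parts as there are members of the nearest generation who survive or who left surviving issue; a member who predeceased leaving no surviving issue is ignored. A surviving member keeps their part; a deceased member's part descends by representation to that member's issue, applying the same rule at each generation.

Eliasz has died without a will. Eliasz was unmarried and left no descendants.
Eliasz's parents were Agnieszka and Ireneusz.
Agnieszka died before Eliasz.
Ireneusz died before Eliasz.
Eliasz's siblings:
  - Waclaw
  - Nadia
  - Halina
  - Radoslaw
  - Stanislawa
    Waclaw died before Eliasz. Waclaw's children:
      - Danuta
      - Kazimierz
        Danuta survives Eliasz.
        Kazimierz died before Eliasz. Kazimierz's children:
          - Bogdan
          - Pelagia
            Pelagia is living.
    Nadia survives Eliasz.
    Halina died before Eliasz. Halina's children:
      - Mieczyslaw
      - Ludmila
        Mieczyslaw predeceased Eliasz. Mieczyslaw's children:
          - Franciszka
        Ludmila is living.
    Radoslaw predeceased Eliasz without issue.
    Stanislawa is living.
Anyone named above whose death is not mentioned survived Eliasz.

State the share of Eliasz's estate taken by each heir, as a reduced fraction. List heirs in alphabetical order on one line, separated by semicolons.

Bogdan 1/16; Danuta 1/8; Franciszka 1/8; Ludmila 1/8; Nadia 1/4; Pelagia 1/16; Stanislawa 1/4

Neither parent survives and there are no descendants, so the estate passes to Eliasz's siblings and their issue per stirpes.
Radoslaw left no surviving issue, so that branch lapses and is disregarded.
The estate is divided into 4 equal shares of 1/4 among Waclaw, Nadia, Halina, Stanislawa.
Waclaw predeceased; the 1/4 allotted to Waclaw's branch passes to Waclaw's issue by representation.
The 1/4 is divided into 2 equal shares of 1/8 among Danuta, Kazimierz.
Danuta is living and takes 1/8.
Kazimierz predeceased; the 1/8 allotted to Kazimierz's branch passes to Kazimierz's issue by representation.
The 1/8 is divided into 2 equal shares of 1/16 among Bogdan, Pelagia.
Bogdan is living and takes 1/16.
Pelagia is living and takes 1/16.
Nadia is living and takes 1/4.
Halina predeceased; the 1/4 allotted to Halina's branch passes to Halina's issue by representation.
The 1/4 is divided into 2 equal shares of 1/8 among Mieczyslaw, Ludmila.
Mieczyslaw predeceased; the 1/8 allotted to Mieczyslaw's branch passes to Mieczyslaw's issue by representation.
Franciszka is the sole taker at this level and receives the full 1/8.
Ludmila is living and takes 1/8.
Stanislawa is living and takes 1/4.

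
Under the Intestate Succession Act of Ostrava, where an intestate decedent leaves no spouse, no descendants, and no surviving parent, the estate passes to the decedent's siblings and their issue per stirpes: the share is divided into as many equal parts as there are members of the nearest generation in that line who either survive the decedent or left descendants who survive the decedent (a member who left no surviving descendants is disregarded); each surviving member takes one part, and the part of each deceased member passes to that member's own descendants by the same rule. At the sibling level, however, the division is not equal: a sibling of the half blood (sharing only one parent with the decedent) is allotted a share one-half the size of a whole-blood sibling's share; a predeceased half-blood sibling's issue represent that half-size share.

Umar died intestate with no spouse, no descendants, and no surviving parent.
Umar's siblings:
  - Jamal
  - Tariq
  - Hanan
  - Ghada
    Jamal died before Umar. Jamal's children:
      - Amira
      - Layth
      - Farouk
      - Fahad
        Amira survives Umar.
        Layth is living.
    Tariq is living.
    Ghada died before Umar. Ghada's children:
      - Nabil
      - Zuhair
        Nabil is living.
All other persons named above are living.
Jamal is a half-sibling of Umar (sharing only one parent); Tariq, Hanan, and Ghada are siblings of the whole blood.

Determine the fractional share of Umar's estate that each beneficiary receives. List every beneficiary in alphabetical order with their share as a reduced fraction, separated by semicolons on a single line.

No spouse, descendants, or parent survives, so the estate passes to Umar's siblings per stirpes.
Half-blood siblings count for one-half the weight of whole-blood siblings at the initial division.
Dividing 1 in proportion to weights (total weight 7/2): Jamal (weight 1/2) → 1/7; Tariq (weight 1) → 2/7; Hanan (weight 1) → 2/7; Ghada (weight 1) → 2/7.
Jamal predeceased; the 1/7 allotted to Jamal's branch passes to Jamal's issue by representation.
The 1/7 is divided into 4 equal shares of 1/28 among Amira, Layth, Farouk, Fahad.
Amira is living and takes 1/28.
Layth is living and takes 1/28.
Farouk is living and takes 1/28.
Fahad is living and takes 1/28.
Tariq is living and takes 2/7.
Hanan is living and takes 2/7.
Ghada predeceased; the 2/7 allotted to Ghada's branch passes to Ghada's issue by representation.
The 2/7 is divided into 2 equal shares of 1/7 among Nabil, Zuhair.
Nabil is living and takes 1/7.
Zuhair is living and takes 1/7.

Amira 1/28; Fahad 1/28; Farouk 1/28; Hanan 2/7; Layth 1/28; Nabil 1/7; Tariq 2/7; Zuhair 1/7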